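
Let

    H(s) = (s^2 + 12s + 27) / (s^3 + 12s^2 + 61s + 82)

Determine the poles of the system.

The poles are the roots of the denominator s^3 + 12s^2 + 61s + 82 = 0.
Trying s = -2: the polynomial evaluates to 0, so (s + 2) is a factor.
Dividing out leaves s^2 + 10s + 41 = 0.
The quadratic formula then gives s = -5 ± 4j.

s = -5 ± 4j, -2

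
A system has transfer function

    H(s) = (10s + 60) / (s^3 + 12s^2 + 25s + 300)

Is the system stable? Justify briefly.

marginally stable

The denominator s^3 + 12s^2 + 25s + 300 factors as (s^2 + 25)(s + 12), giving poles at s = 5j, -5j, -12.
Since the simple pole(s) at s = 5j, -5j lie on the jω-axis with none in the right half-plane, the system is marginally stable.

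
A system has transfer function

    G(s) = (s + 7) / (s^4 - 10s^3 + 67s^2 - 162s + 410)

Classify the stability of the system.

The denominator s^4 - 10s^3 + 67s^2 - 162s + 410 factors as (s^2 - 2s + 10)(s^2 - 8s + 41), giving poles at s = 1 ± 3j, 4 ± 5j.
Since the pole(s) at s = 1 ± 3j, 4 ± 5j lie in the right half-plane, the system is unstable.

unstable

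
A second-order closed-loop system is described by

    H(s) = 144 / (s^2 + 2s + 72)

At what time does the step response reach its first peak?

t_p ≈ 0.3728 s

Comparing s^2 + 2s + 72 to s^2 + 2ζωₙs + ωₙ²: ωₙ = √72 ≈ 8.485 rad/s and ζ = 2/(2·√72) ≈ 0.1179.
ζωₙ = 2/2 = 1, so ω_d = ωₙ√(1−ζ²) = √(ωₙ² − (ζωₙ)²) = √(72 − 1²) = √71 ≈ 8.426 rad/s.
t_p = π/ω_d = π/8.426 ≈ 0.3728 s.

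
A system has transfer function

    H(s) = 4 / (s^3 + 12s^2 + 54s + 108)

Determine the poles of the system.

The poles are the roots of the denominator s^3 + 12s^2 + 54s + 108 = 0.
Trying s = -6: the polynomial evaluates to 0, so (s + 6) is a factor.
Dividing out leaves s^2 + 6s + 18 = 0.
The quadratic formula then gives s = -3 ± 3j.

s = -3 ± 3j, -6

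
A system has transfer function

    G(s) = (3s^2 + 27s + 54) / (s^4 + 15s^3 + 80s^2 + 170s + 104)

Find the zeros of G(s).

Set the numerator to zero: 3s^2 + 27s + 54 = 0, i.e. 3·(s^2 + 9s + 18) = 0.
Factoring: (s + 6)(s + 3) = 0.

s = -6, -3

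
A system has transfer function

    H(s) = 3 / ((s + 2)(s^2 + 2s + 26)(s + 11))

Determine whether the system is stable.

The poles can be read from the denominator factors: s = -2, -1 ± 5j, -11.
Since all poles lie strictly in the left half-plane, the system is stable.

stable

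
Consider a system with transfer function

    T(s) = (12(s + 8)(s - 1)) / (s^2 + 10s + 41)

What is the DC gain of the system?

Set s = 0: T(0) = (-96) / (41) = -96/41.

T(0) = -96/41 ≈ -2.341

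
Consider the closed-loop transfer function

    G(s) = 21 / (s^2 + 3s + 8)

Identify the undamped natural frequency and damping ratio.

Compare the denominator to the standard form s^2 + 2ζωₙs + ωₙ².
ωₙ² = 8, so ωₙ = √8 ≈ 2.828 rad/s.
2ζωₙ = 3, so ζ = 3/(2·√8) ≈ 0.5303.

ωₙ ≈ 2.828 rad/s, ζ ≈ 0.5303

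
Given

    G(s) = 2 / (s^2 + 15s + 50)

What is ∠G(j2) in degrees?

At s = j2: numerator = 2, denominator = 46 + j30.
∠G = ∠num − ∠den = 0° − (33.111°) = -33.11°.

∠G(j2) ≈ -33.11°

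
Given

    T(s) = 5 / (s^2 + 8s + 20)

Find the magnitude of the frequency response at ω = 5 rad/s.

Substitute s = j5: numerator = 5, denominator = -5 + j40.
|T(j5)| = |5| / |-5 + j40| = 5 / 40.311 ≈ 0.1240.

|T(j5)| ≈ 0.1240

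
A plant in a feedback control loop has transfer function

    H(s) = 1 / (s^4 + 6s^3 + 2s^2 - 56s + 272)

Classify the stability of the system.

unstable

The denominator s^4 + 6s^3 + 2s^2 - 56s + 272 factors as (s^2 + 10s + 34)(s^2 - 4s + 8), giving poles at s = -5 + 3j, -5 - 3j, 2 + 2j, 2 - 2j.
Since the pole(s) at s = 2 ± 2j lie in the right half-plane, the system is unstable.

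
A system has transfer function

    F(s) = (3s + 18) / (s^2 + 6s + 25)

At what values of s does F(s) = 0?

Set the numerator to zero: 3s + 18 = 0, i.e. 3·(s + 6) = 0.
So s = -6.

s = -6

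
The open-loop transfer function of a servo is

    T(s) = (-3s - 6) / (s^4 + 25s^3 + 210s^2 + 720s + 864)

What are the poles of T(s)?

The poles are the roots of the denominator s^4 + 25s^3 + 210s^2 + 720s + 864 = 0.
Trying s = -3: the polynomial evaluates to 0, so (s + 3) is a factor.
Dividing out leaves s^3 + 22s^2 + 144s + 288 = 0.
This factors further as (s + 12)(s + 4)(s + 6) = 0.

s = -3, -12, -4, -6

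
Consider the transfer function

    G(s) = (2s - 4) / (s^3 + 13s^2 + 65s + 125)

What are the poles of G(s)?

s = -4 ± 3j, -5

The poles are the roots of the denominator s^3 + 13s^2 + 65s + 125 = 0.
Trying s = -5: the polynomial evaluates to 0, so (s + 5) is a factor.
Dividing out leaves s^2 + 8s + 25 = 0.
The quadratic formula then gives s = -4 ± 3j.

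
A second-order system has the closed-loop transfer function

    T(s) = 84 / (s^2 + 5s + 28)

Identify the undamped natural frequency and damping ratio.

ωₙ ≈ 5.292 rad/s, ζ ≈ 0.4725

Compare the denominator to the standard form s^2 + 2ζωₙs + ωₙ².
ωₙ² = 28, so ωₙ = √28 ≈ 5.292 rad/s.
2ζωₙ = 5, so ζ = 5/(2·√28) ≈ 0.4725.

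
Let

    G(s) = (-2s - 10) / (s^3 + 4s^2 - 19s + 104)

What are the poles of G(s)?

The poles are the roots of the denominator s^3 + 4s^2 - 19s + 104 = 0.
Trying s = -8: the polynomial evaluates to 0, so (s + 8) is a factor.
Dividing out leaves s^2 - 4s + 13 = 0.
The quadratic formula then gives s = 2 ± 3j.

s = 2 + 3j, 2 - 3j, -8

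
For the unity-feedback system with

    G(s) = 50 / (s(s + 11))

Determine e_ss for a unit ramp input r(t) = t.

G(s) has one pole at the origin.
This is a Type 1 system. Kv = lim_{s→0} s·G(s) = 50/11.
e_ss = 1/Kv = 1/(50/11) = 11/50 ≈ 0.2200.

e_ss = 0.2200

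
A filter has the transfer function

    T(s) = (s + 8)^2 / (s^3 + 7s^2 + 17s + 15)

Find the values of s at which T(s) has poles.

The poles are the roots of the denominator s^3 + 7s^2 + 17s + 15 = 0.
Trying s = -3: the polynomial evaluates to 0, so (s + 3) is a factor.
Dividing out leaves s^2 + 4s + 5 = 0.
The quadratic formula then gives s = -2 ± 1j.

s = -2 ± j, -3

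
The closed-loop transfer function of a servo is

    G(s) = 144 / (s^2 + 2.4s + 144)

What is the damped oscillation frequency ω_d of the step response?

ω_d ≈ 11.94 rad/s

Comparing s^2 + 2.4s + 144 to s^2 + 2ζωₙs + ωₙ²: ωₙ = 12 rad/s and ζ = 2.4/(2·12) = 0.1.
ζωₙ = 2.4/2 = 1.2, so ω_d = ωₙ√(1−ζ²) = √(ωₙ² − (ζωₙ)²) = √(144 − 1.2²) = √142.56 ≈ 11.94 rad/s.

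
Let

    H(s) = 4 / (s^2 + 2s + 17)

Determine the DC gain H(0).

Set s = 0: H(0) = (4) / (17) = 4/17.

H(0) = 4/17 ≈ 0.2353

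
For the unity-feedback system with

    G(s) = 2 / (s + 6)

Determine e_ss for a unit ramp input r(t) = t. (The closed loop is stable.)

G(s) has no poles at the origin.
This is a Type 0 system; Kv = lim_{s→0} s·G(s) = 0, so the steady-state error for a ramp input is infinite.

e_ss = ∞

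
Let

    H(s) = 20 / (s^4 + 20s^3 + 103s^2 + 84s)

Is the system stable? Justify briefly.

The denominator s^4 + 20s^3 + 103s^2 + 84s factors as s(s + 7)(s + 1)(s + 12), giving poles at s = 0, -7, -1, -12.
Since the simple pole(s) at s = 0 lie on the jω-axis with none in the right half-plane, the system is marginally stable.

marginally stable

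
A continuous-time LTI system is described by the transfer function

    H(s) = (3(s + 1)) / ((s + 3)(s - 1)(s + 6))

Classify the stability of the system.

unstable

The poles can be read from the denominator factors: s = -3, 1, -6.
Since the pole(s) at s = 1 lie in the right half-plane, the system is unstable.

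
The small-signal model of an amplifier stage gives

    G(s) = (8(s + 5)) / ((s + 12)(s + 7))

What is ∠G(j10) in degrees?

∠G(j10) ≈ -31.38°

At s = j10: numerator = 40 + j80, denominator = -16 + j190.
∠G = ∠num − ∠den = 63.435° − (94.814°) = -31.38°.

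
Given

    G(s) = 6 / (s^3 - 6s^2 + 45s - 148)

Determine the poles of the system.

s = 4, 1 + 6j, 1 - 6j

The poles are the roots of the denominator s^3 - 6s^2 + 45s - 148 = 0.
Trying s = 4: the polynomial evaluates to 0, so (s - 4) is a factor.
Dividing out leaves s^2 - 2s + 37 = 0.
The quadratic formula then gives s = 1 ± 6j.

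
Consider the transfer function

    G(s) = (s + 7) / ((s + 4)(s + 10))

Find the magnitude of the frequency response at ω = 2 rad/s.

|G(j2)| ≈ 0.1596

Substitute s = j2: numerator = 7 + j2, denominator = 36 + j28.
|G(j2)| = |7 + j2| / |36 + j28| = 7.2801 / 45.607 ≈ 0.1596.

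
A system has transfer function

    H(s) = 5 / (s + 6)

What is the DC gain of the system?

At s = 0 each factor (s + a) contributes a and each (s^2 + bs + c) contributes c.
H(0) = 5·1 / ((6)) = 5/6 = 5/6.

H(0) = 5/6 ≈ 0.8333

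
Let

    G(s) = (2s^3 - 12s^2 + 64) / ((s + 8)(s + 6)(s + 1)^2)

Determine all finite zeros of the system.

s = 4, -2, 4

Set the numerator to zero: 2s^3 - 12s^2 + 64 = 0, i.e. 2·(s^3 - 6s^2 + 32) = 0.
Factoring: (s - 4)^2(s + 2) = 0.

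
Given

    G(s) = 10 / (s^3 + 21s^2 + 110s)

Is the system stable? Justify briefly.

marginally stable

The denominator s^3 + 21s^2 + 110s factors as s(s + 10)(s + 11), giving poles at s = 0, -10, -11.
Since the simple pole(s) at s = 0 lie on the jω-axis with none in the right half-plane, the system is marginally stable.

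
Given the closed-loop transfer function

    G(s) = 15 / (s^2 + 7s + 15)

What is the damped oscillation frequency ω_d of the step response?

ω_d ≈ 1.658 rad/s

Comparing s^2 + 7s + 15 to s^2 + 2ζωₙs + ωₙ²: ωₙ = √15 ≈ 3.873 rad/s and ζ = 7/(2·√15) ≈ 0.9037.
ζωₙ = 7/2 = 3.5, so ω_d = ωₙ√(1−ζ²) = √(ωₙ² − (ζωₙ)²) = √(15 − 3.5²) = √2.75 ≈ 1.658 rad/s.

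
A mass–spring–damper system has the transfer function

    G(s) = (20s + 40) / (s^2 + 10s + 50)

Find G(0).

G(0) = 4/5 ≈ 0.8000

Set s = 0: G(0) = (40) / (50) = 4/5.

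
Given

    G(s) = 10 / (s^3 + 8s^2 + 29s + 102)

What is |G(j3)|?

Substitute s = j3: numerator = 10, denominator = 30 + j60.
|G(j3)| = |10| / |30 + j60| = 10 / 67.082 ≈ 0.1491.

|G(j3)| ≈ 0.1491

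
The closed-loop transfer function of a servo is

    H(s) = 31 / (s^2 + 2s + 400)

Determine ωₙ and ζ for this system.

ωₙ = 20 rad/s, ζ = 0.05

Compare the denominator to the standard form s^2 + 2ζωₙs + ωₙ².
ωₙ² = 400, so ωₙ = 20 rad/s.
2ζωₙ = 2, so ζ = 2/(2·20) = 0.05.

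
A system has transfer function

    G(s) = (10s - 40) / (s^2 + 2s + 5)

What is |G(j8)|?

Substitute s = j8: numerator = -40 + j80, denominator = -59 + j16.
|G(j8)| = |-40 + j80| / |-59 + j16| = 89.443 / 61.131 ≈ 1.463.

|G(j8)| ≈ 1.463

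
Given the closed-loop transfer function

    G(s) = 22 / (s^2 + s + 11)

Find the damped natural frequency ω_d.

ω_d ≈ 3.279 rad/s

Comparing s^2 + s + 11 to s^2 + 2ζωₙs + ωₙ²: ωₙ = √11 ≈ 3.317 rad/s and ζ = 1/(2·√11) ≈ 0.1508.
ζωₙ = 1/2 = 0.5, so ω_d = ωₙ√(1−ζ²) = √(ωₙ² − (ζωₙ)²) = √(11 − 0.5²) = √10.75 ≈ 3.279 rad/s.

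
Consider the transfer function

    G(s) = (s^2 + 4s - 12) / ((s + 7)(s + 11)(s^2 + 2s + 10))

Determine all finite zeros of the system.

Set the numerator to zero: s^2 + 4s - 12 = 0.
Factoring: (s + 6)(s - 2) = 0.

s = -6, 2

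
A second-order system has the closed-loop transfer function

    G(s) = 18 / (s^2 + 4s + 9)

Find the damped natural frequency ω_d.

ω_d ≈ 2.236 rad/s

Comparing s^2 + 4s + 9 to s^2 + 2ζωₙs + ωₙ²: ωₙ = 3 rad/s and ζ = 4/(2·3) ≈ 0.6667.
ζωₙ = 4/2 = 2, so ω_d = ωₙ√(1−ζ²) = √(ωₙ² − (ζωₙ)²) = √(9 − 2²) = √5 ≈ 2.236 rad/s.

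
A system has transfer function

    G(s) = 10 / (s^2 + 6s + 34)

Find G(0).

At s = 0 each factor (s + a) contributes a and each (s^2 + bs + c) contributes c.
G(0) = 10·1 / ((34)) = 10/34 = 5/17.

G(0) = 5/17 ≈ 0.2941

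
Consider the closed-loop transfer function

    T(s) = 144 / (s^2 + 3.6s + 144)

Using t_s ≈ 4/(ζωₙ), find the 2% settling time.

Comparing s^2 + 3.6s + 144 to s^2 + 2ζωₙs + ωₙ²: ωₙ = 12 rad/s and ζ = 3.6/(2·12) = 0.15.
ζωₙ = 3.6/2 = 1.8, so t_s ≈ 4/(ζωₙ) = 4/1.8 ≈ 2.222 s.

t_s ≈ 2.222 s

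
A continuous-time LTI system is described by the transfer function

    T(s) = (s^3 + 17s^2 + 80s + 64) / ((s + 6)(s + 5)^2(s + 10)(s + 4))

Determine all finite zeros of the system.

s = -8, -1, -8

Set the numerator to zero: s^3 + 17s^2 + 80s + 64 = 0.
Factoring: (s + 8)^2(s + 1) = 0.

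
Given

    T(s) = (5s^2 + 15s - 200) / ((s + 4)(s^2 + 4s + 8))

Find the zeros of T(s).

Set the numerator to zero: 5s^2 + 15s - 200 = 0, i.e. 5·(s^2 + 3s - 40) = 0.
Factoring: (s - 5)(s + 8) = 0.

s = 5, -8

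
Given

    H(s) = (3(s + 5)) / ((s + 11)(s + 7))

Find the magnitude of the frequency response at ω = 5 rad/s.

|H(j5)| ≈ 0.2041

Substitute s = j5: numerator = 15 + j15, denominator = 52 + j90.
|H(j5)| = |15 + j15| / |52 + j90| = 21.213 / 103.94 ≈ 0.2041.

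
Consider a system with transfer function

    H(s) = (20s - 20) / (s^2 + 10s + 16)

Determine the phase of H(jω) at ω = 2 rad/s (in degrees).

At s = j2: numerator = -20 + j40, denominator = 12 + j20.
∠H = ∠num − ∠den = 116.57° − (59.036°) = 57.53°.

∠H(j2) ≈ 57.53°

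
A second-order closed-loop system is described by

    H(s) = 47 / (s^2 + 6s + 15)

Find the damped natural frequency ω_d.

Comparing s^2 + 6s + 15 to s^2 + 2ζωₙs + ωₙ²: ωₙ = √15 ≈ 3.873 rad/s and ζ = 6/(2·√15) ≈ 0.7746.
ζωₙ = 6/2 = 3, so ω_d = ωₙ√(1−ζ²) = √(ωₙ² − (ζωₙ)²) = √(15 − 3²) = √6 ≈ 2.449 rad/s.

ω_d ≈ 2.449 rad/s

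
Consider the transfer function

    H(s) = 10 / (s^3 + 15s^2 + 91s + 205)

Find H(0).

Set s = 0: H(0) = (10) / (205) = 2/41.

H(0) = 2/41 ≈ 0.04878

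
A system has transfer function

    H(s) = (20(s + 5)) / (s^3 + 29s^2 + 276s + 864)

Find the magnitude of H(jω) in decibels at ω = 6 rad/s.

Substitute s = j6: numerator = 100 + j120, denominator = -180 + j1440.
|H(j6)| = |100 + j120| / |-180 + j1440| = 156.20 / 1451.2 ≈ 0.1076.
In decibels: 20·log₁₀(0.1076) ≈ -19.4 dB.

|H(j6)|_dB ≈ -19.4 dB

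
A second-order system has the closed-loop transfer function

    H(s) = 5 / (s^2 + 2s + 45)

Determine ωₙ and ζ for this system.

Compare the denominator to the standard form s^2 + 2ζωₙs + ωₙ².
ωₙ² = 45, so ωₙ = √45 ≈ 6.708 rad/s.
2ζωₙ = 2, so ζ = 2/(2·√45) ≈ 0.1491.

ωₙ ≈ 6.708 rad/s, ζ ≈ 0.1491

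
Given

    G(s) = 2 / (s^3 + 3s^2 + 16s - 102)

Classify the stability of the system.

The denominator s^3 + 3s^2 + 16s - 102 factors as (s^2 + 6s + 34)(s - 3), giving poles at s = -3 ± 5j, 3.
Since the pole(s) at s = 3 lie in the right half-plane, the system is unstable.

unstable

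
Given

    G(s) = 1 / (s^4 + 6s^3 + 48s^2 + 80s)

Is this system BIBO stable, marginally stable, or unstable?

marginally stable

The denominator s^4 + 6s^3 + 48s^2 + 80s factors as s(s^2 + 4s + 40)(s + 2), giving poles at s = 0, -2 + 6j, -2 - 6j, -2.
Since the simple pole(s) at s = 0 lie on the jω-axis with none in the right half-plane, the system is marginally stable.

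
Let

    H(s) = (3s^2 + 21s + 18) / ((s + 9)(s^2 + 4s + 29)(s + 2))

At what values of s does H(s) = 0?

s = -1, -6

Set the numerator to zero: 3s^2 + 21s + 18 = 0, i.e. 3·(s^2 + 7s + 6) = 0.
Factoring: (s + 1)(s + 6) = 0.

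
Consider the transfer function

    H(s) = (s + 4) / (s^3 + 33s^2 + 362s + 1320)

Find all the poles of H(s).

The poles are the roots of the denominator s^3 + 33s^2 + 362s + 1320 = 0.
Trying s = -11: the polynomial evaluates to 0, so (s + 11) is a factor.
Dividing out leaves s^2 + 22s + 120 = 0.
Factoring the quadratic: (s + 10)(s + 12) = 0.

s = -11, -10, -12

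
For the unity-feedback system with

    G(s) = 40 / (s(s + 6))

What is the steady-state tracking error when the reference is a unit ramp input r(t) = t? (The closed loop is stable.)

e_ss = 0.1500

G(s) has one pole at the origin.
This is a Type 1 system. Kv = lim_{s→0} s·G(s) = 40/6 = 20/3.
e_ss = 1/Kv = 1/(20/3) = 3/20 ≈ 0.1500.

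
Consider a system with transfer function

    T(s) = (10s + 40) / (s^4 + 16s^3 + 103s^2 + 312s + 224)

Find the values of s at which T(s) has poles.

s = -4 ± 4j, -1, -7

The poles are the roots of the denominator s^4 + 16s^3 + 103s^2 + 312s + 224 = 0.
Trying s = -1: the polynomial evaluates to 0, so (s + 1) is a factor.
Dividing out leaves s^3 + 15s^2 + 88s + 224 = 0.
This factors further as (s^2 + 8s + 32)(s + 7) = 0.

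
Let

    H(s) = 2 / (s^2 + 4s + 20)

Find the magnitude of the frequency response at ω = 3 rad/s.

Substitute s = j3: numerator = 2, denominator = 11 + j12.
|H(j3)| = |2| / |11 + j12| = 2 / 16.279 ≈ 0.1229.

|H(j3)| ≈ 0.1229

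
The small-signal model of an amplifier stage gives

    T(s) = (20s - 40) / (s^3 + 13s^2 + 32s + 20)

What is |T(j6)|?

|T(j6)| ≈ 0.2819

Substitute s = j6: numerator = -40 + j120, denominator = -448 - j24.
|T(j6)| = |-40 + j120| / |-448 - j24| = 126.49 / 448.64 ≈ 0.2819.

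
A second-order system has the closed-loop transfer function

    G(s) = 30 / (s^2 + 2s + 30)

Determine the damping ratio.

Compare the denominator to the standard form s^2 + 2ζωₙs + ωₙ².
ωₙ² = 30, so ωₙ = √30 ≈ 5.477 rad/s.
2ζωₙ = 2, so ζ = 2/(2·√30) ≈ 0.1826.
With ζ = 0.1826 the response is underdamped.

ζ ≈ 0.1826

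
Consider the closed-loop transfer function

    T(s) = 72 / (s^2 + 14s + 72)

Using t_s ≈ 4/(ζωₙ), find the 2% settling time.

t_s ≈ 0.5714 s

Comparing s^2 + 14s + 72 to s^2 + 2ζωₙs + ωₙ²: ωₙ = √72 ≈ 8.485 rad/s and ζ = 14/(2·√72) ≈ 0.8250.
ζωₙ = 14/2 = 7, so t_s ≈ 4/(ζωₙ) = 4/7 ≈ 0.5714 s.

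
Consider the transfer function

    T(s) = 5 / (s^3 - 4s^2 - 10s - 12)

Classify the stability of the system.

The denominator s^3 - 4s^2 - 10s - 12 factors as (s - 6)(s^2 + 2s + 2), giving poles at s = 6, -1 ± j.
Since the pole(s) at s = 6 lie in the right half-plane, the system is unstable.

unstable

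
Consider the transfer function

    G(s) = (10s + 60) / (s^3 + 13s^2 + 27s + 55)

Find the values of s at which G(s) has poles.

The poles are the roots of the denominator s^3 + 13s^2 + 27s + 55 = 0.
Trying s = -11: the polynomial evaluates to 0, so (s + 11) is a factor.
Dividing out leaves s^2 + 2s + 5 = 0.
The quadratic formula then gives s = -1 ± 2j.

s = -1 ± 2j, -11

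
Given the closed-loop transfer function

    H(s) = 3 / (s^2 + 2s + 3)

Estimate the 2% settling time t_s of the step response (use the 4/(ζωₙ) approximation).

t_s ≈ 4 s

Comparing s^2 + 2s + 3 to s^2 + 2ζωₙs + ωₙ²: ωₙ = √3 ≈ 1.732 rad/s and ζ = 2/(2·√3) ≈ 0.5774.
ζωₙ = 2/2 = 1, so t_s ≈ 4/(ζωₙ) = 4/1 = 4 s.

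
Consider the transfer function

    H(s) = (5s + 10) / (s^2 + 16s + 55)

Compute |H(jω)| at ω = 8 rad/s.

|H(j8)| ≈ 0.3213

Substitute s = j8: numerator = 10 + j40, denominator = -9 + j128.
|H(j8)| = |10 + j40| / |-9 + j128| = 41.231 / 128.32 ≈ 0.3213.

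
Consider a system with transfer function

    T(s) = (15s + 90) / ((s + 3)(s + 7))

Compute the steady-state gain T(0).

Set s = 0: T(0) = (90) / (21) = 30/7.

T(0) = 30/7 ≈ 4.286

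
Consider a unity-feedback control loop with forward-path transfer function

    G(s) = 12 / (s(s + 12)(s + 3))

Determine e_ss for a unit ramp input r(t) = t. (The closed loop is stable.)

G(s) has one pole at the origin.
This is a Type 1 system. Kv = lim_{s→0} s·G(s) = 12/36 = 1/3.
e_ss = 1/Kv = 1/(1/3) = 3.

e_ss = 3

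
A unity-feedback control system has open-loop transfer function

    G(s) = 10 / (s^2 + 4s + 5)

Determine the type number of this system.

The denominator has no factor of s at the origin — no free integrator — so this is a Type 0 system.

Type 0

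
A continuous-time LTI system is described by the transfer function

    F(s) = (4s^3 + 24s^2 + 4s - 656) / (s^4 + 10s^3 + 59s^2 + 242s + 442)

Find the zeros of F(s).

Set the numerator to zero: 4s^3 + 24s^2 + 4s - 656 = 0, i.e. 4·(s^3 + 6s^2 + s - 164) = 0.
Factoring: (s^2 + 10s + 41)(s - 4) = 0.

s = -5 ± 4j, 4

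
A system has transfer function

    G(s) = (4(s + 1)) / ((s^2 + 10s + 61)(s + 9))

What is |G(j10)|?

Substitute s = j10: numerator = 4 + j40, denominator = -1351 + j510.
|G(j10)| = |4 + j40| / |-1351 + j510| = 40.200 / 1444.1 ≈ 0.02784.

|G(j10)| ≈ 0.02784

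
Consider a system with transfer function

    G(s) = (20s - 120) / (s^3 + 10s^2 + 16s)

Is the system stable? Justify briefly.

The denominator s^3 + 10s^2 + 16s factors as s(s + 8)(s + 2), giving poles at s = 0, -8, -2.
Since the simple pole(s) at s = 0 lie on the jω-axis with none in the right half-plane, the system is marginally stable.

marginally stable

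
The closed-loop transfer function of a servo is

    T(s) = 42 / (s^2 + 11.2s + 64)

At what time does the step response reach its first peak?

t_p ≈ 0.5499 s

Comparing s^2 + 11.2s + 64 to s^2 + 2ζωₙs + ωₙ²: ωₙ = 8 rad/s and ζ = 11.2/(2·8) = 0.7.
ζωₙ = 11.2/2 = 5.6, so ω_d = ωₙ√(1−ζ²) = √(ωₙ² − (ζωₙ)²) = √(64 − 5.6²) = √32.64 ≈ 5.713 rad/s.
t_p = π/ω_d = π/5.713 ≈ 0.5499 s.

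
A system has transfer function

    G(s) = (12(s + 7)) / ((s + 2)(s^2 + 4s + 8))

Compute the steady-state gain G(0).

G(0) = 21/4 ≈ 5.250

At s = 0 each factor (s + a) contributes a and each (s^2 + bs + c) contributes c.
G(0) = 12·(7) / ((2) · (8)) = 84/16 = 21/4.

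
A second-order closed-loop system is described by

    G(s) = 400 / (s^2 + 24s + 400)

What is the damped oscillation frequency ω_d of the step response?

Comparing s^2 + 24s + 400 to s^2 + 2ζωₙs + ωₙ²: ωₙ = 20 rad/s and ζ = 24/(2·20) = 0.6.
ζωₙ = 24/2 = 12, so ω_d = ωₙ√(1−ζ²) = √(ωₙ² − (ζωₙ)²) = √(400 − 12²) = √256 = 16 rad/s.

ω_d = 16 rad/s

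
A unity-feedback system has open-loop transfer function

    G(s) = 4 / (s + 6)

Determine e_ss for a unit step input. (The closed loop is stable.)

G(s) has no poles at the origin.
This is a Type 0 system. Kp = lim_{s→0} G(s) = 4/6 = 2/3.
e_ss = 1/(1 + Kp) = 1/(1 + 2/3) = 3/5 ≈ 0.6000.

e_ss = 0.6000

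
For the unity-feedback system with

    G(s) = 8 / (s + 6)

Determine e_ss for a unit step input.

e_ss = 0.4286

G(s) has no poles at the origin.
This is a Type 0 system. Kp = lim_{s→0} G(s) = 8/6 = 4/3.
e_ss = 1/(1 + Kp) = 1/(1 + 4/3) = 3/7 ≈ 0.4286.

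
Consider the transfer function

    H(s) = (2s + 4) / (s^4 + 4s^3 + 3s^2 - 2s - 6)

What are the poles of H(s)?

s = -1 ± j, 1, -3

The poles are the roots of the denominator s^4 + 4s^3 + 3s^2 - 2s - 6 = 0.
Trying s = 1: the polynomial evaluates to 0, so (s - 1) is a factor.
Dividing out leaves s^3 + 5s^2 + 8s + 6 = 0.
This factors further as (s^2 + 2s + 2)(s + 3) = 0.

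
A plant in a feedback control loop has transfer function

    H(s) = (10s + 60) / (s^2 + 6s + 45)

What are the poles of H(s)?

s = -3 + 6j, -3 - 6j

The poles are the roots of the denominator s^2 + 6s + 45 = 0.
Using the quadratic formula: s = (-6 ± √(-144))/2 = -3 ± 6j.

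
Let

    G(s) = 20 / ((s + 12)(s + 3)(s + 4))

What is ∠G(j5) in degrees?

∠G(j5) ≈ -133.0°

At s = j5: numerator = 20, denominator = -331 + j355.
∠G = ∠num − ∠den = 0° − (133.00°) = -133.0°.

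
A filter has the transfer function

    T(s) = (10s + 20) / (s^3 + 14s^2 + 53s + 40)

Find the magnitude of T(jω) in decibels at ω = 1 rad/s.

Substitute s = j1: numerator = 20 + j10, denominator = 26 + j52.
|T(j1)| = |20 + j10| / |26 + j52| = 22.361 / 58.138 ≈ 0.3846.
In decibels: 20·log₁₀(0.3846) ≈ -8.30 dB.

|T(j1)|_dB ≈ -8.30 dB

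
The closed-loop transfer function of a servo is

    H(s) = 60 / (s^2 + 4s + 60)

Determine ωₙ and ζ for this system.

Compare the denominator to the standard form s^2 + 2ζωₙs + ωₙ².
ωₙ² = 60, so ωₙ = √60 ≈ 7.746 rad/s.
2ζωₙ = 4, so ζ = 4/(2·√60) ≈ 0.2582.

ωₙ ≈ 7.746 rad/s, ζ ≈ 0.2582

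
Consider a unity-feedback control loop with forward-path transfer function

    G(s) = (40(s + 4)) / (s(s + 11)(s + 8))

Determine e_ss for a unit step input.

G(s) has one pole at the origin.
This is a Type 1 system; for a step input the steady-state error is zero.

e_ss = 0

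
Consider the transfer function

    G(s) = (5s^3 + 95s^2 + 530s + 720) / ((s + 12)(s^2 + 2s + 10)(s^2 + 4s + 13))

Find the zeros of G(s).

s = -8, -2, -9

Set the numerator to zero: 5s^3 + 95s^2 + 530s + 720 = 0, i.e. 5·(s^3 + 19s^2 + 106s + 144) = 0.
Factoring: (s + 8)(s + 2)(s + 9) = 0.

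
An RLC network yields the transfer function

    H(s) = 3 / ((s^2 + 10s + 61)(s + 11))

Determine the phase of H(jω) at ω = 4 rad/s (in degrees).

At s = j4: numerator = 3, denominator = 335 + j620.
∠H = ∠num − ∠den = 0° − (61.617°) = -61.62°.

∠H(j4) ≈ -61.62°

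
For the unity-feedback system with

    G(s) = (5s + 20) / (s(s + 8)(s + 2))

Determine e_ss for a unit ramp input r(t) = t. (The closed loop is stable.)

e_ss = 0.8000

G(s) has one pole at the origin.
This is a Type 1 system. Kv = lim_{s→0} s·G(s) = 20/16 = 5/4.
e_ss = 1/Kv = 1/(5/4) = 4/5 ≈ 0.8000.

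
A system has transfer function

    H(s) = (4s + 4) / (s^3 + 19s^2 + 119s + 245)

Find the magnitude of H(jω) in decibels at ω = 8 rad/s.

|H(j8)|_dB ≈ -30.4 dB

Substitute s = j8: numerator = 4 + j32, denominator = -971 + j440.
|H(j8)| = |4 + j32| / |-971 + j440| = 32.249 / 1066.0 ≈ 0.03025.
In decibels: 20·log₁₀(0.03025) ≈ -30.4 dB.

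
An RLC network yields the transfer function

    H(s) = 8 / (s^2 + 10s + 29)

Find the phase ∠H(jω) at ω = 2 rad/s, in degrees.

∠H(j2) ≈ -38.66°

At s = j2: numerator = 8, denominator = 25 + j20.
∠H = ∠num − ∠den = 0° − (38.660°) = -38.66°.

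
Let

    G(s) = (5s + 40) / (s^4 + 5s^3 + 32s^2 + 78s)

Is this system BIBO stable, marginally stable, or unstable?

The denominator s^4 + 5s^3 + 32s^2 + 78s factors as s(s + 3)(s^2 + 2s + 26), giving poles at s = 0, -3, -1 ± 5j.
Since the simple pole(s) at s = 0 lie on the jω-axis with none in the right half-plane, the system is marginally stable.

marginally stable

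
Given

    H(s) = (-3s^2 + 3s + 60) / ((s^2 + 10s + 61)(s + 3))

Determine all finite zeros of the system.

Set the numerator to zero: -3s^2 + 3s + 60 = 0, i.e. -3·(s^2 - s - 20) = 0.
Factoring: (s + 4)(s - 5) = 0.

s = -4, 5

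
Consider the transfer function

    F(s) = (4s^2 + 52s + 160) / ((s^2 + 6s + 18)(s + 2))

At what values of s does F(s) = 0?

s = -8, -5

Set the numerator to zero: 4s^2 + 52s + 160 = 0, i.e. 4·(s^2 + 13s + 40) = 0.
Factoring: (s + 8)(s + 5) = 0.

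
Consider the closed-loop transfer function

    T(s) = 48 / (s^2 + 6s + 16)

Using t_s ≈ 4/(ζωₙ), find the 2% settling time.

t_s ≈ 1.333 s

Comparing s^2 + 6s + 16 to s^2 + 2ζωₙs + ωₙ²: ωₙ = 4 rad/s and ζ = 6/(2·4) = 0.75.
ζωₙ = 6/2 = 3, so t_s ≈ 4/(ζωₙ) = 4/3 ≈ 1.333 s.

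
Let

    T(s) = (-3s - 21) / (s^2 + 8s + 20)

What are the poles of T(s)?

s = -4 ± 2j

The poles are the roots of the denominator s^2 + 8s + 20 = 0.
Using the quadratic formula: s = (-8 ± √(-16))/2 = -4 ± 2j.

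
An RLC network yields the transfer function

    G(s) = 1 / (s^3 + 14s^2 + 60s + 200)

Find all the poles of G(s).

s = -2 + 4j, -2 - 4j, -10

The poles are the roots of the denominator s^3 + 14s^2 + 60s + 200 = 0.
Trying s = -10: the polynomial evaluates to 0, so (s + 10) is a factor.
Dividing out leaves s^2 + 4s + 20 = 0.
The quadratic formula then gives s = -2 ± 4j.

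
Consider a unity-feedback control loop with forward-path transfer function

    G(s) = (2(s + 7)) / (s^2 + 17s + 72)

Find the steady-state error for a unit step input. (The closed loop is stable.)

G(s) has no poles at the origin.
This is a Type 0 system. Kp = lim_{s→0} G(s) = 14/72 = 7/36.
e_ss = 1/(1 + Kp) = 1/(1 + 7/36) = 36/43 ≈ 0.8372.

e_ss = 0.8372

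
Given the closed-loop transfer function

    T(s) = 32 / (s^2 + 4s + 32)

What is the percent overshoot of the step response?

Comparing s^2 + 4s + 32 to s^2 + 2ζωₙs + ωₙ²: ωₙ = √32 ≈ 5.657 rad/s and ζ = 4/(2·√32) ≈ 0.3536.
%OS = 100·exp(−πζ/√(1−ζ²)) = 100·exp(−π·0.3536/√(1−0.3536²)) ≈ 30.5%.

%OS ≈ 30.5%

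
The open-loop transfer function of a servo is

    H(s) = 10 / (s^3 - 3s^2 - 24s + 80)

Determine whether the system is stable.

The denominator s^3 - 3s^2 - 24s + 80 factors as (s - 4)^2(s + 5), giving poles at s = 4, 4, -5.
Since the pole(s) at s = 4, 4 lie in the right half-plane, the system is unstable.

unstable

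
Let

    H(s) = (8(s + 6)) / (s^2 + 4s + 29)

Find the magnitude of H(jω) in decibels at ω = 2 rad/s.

Substitute s = j2: numerator = 48 + j16, denominator = 25 + j8.
|H(j2)| = |48 + j16| / |25 + j8| = 50.596 / 26.249 ≈ 1.928.
In decibels: 20·log₁₀(1.928) ≈ 5.70 dB.

|H(j2)|_dB ≈ 5.70 dB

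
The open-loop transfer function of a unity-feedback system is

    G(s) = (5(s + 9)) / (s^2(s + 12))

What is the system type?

Type 2

The denominator has 2 factors of s at the origin (free integrators), so this is a Type 2 system.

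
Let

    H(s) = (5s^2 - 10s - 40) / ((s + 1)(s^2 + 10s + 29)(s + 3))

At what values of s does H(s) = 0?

s = -2, 4

Set the numerator to zero: 5s^2 - 10s - 40 = 0, i.e. 5·(s^2 - 2s - 8) = 0.
Factoring: (s + 2)(s - 4) = 0.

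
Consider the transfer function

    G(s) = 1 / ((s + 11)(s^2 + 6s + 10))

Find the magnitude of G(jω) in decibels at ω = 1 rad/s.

|G(j1)|_dB ≈ -41.5 dB

Substitute s = j1: numerator = 1, denominator = 93 + j75.
|G(j1)| = |1| / |93 + j75| = 1 / 119.47 ≈ 0.008370.
In decibels: 20·log₁₀(0.008370) ≈ -41.5 dB.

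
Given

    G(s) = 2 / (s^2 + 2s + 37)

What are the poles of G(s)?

The poles are the roots of the denominator s^2 + 2s + 37 = 0.
Using the quadratic formula: s = (-2 ± √(-144))/2 = -1 ± 6j.

s = -1 + 6j, -1 - 6j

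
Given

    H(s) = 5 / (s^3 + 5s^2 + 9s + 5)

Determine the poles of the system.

The poles are the roots of the denominator s^3 + 5s^2 + 9s + 5 = 0.
Trying s = -1: the polynomial evaluates to 0, so (s + 1) is a factor.
Dividing out leaves s^2 + 4s + 5 = 0.
The quadratic formula then gives s = -2 ± 1j.

s = -2 ± j, -1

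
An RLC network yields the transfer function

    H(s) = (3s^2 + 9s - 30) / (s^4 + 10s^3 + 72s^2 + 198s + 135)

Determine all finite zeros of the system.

s = -5, 2

Set the numerator to zero: 3s^2 + 9s - 30 = 0, i.e. 3·(s^2 + 3s - 10) = 0.
Factoring: (s + 5)(s - 2) = 0.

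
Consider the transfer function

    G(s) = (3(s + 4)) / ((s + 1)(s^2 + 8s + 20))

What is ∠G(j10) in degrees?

At s = j10: numerator = 12 + j30, denominator = -880 - j720.
∠G = ∠num − ∠den = 68.199° − (-140.71°) = 208.9°, which wraps to -151.1°.

∠G(j10) ≈ -151.1°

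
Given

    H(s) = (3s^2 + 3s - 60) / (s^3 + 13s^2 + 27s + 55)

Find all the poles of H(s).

The poles are the roots of the denominator s^3 + 13s^2 + 27s + 55 = 0.
Trying s = -11: the polynomial evaluates to 0, so (s + 11) is a factor.
Dividing out leaves s^2 + 2s + 5 = 0.
The quadratic formula then gives s = -1 ± 2j.

s = -1 ± 2j, -11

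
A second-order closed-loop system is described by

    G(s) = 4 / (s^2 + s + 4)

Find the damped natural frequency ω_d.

ω_d ≈ 1.936 rad/s

Comparing s^2 + s + 4 to s^2 + 2ζωₙs + ωₙ²: ωₙ = 2 rad/s and ζ = 1/(2·2) = 0.25.
ζωₙ = 1/2 = 0.5, so ω_d = ωₙ√(1−ζ²) = √(ωₙ² − (ζωₙ)²) = √(4 − 0.5²) = √3.75 ≈ 1.936 rad/s.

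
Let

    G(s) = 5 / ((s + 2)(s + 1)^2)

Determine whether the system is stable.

The poles can be read from the denominator factors: s = -2, -1, -1.
Since all poles lie strictly in the left half-plane, the system is stable.

stable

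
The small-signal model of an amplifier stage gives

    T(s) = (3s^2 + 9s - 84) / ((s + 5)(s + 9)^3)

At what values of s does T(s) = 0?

Set the numerator to zero: 3s^2 + 9s - 84 = 0, i.e. 3·(s^2 + 3s - 28) = 0.
Factoring: (s - 4)(s + 7) = 0.

s = 4, -7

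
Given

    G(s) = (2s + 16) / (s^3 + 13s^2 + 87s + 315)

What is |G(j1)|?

|G(j1)| ≈ 0.05135

Substitute s = j1: numerator = 16 + j2, denominator = 302 + j86.
|G(j1)| = |16 + j2| / |302 + j86| = 16.125 / 314.01 ≈ 0.05135.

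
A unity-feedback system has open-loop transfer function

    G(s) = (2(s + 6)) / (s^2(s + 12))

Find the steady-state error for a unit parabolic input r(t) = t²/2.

G(s) has 2 poles at the origin.
This is a Type 2 system. Ka = lim_{s→0} s^2·G(s) = 12/12 = 1.
e_ss = 1/Ka = 1/(1) = 1.

e_ss = 1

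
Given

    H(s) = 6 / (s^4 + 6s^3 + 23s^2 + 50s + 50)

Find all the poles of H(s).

The poles are the roots of the denominator s^4 + 6s^3 + 23s^2 + 50s + 50 = 0.
No real roots exist; factor into two real quadratics: (s^2 + 4s + 5)(s^2 + 2s + 10) = 0.
Each quadratic gives a conjugate pair via the quadratic formula.

s = -2 + j, -2 - j, -1 + 3j, -1 - 3j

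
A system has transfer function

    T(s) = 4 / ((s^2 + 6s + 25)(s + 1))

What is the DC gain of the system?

T(0) = 4/25 ≈ 0.1600

At s = 0 each factor (s + a) contributes a and each (s^2 + bs + c) contributes c.
T(0) = 4·1 / ((25) · (1)) = 4/25 = 4/25.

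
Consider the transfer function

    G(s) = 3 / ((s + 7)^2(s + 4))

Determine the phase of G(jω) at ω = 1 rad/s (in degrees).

At s = j1: numerator = 3, denominator = 178 + j104.
∠G = ∠num − ∠den = 0° − (30.296°) = -30.30°.

∠G(j1) ≈ -30.30°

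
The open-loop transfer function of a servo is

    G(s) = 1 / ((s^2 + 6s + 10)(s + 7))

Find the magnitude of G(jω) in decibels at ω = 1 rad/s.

|G(j1)|_dB ≈ -37.7 dB

Substitute s = j1: numerator = 1, denominator = 57 + j51.
|G(j1)| = |1| / |57 + j51| = 1 / 76.485 ≈ 0.01307.
In decibels: 20·log₁₀(0.01307) ≈ -37.7 dB.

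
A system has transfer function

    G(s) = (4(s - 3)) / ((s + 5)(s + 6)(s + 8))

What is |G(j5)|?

|G(j5)| ≈ 0.04477

Substitute s = j5: numerator = -12 + j20, denominator = -235 + j465.
|G(j5)| = |-12 + j20| / |-235 + j465| = 23.324 / 521.01 ≈ 0.04477.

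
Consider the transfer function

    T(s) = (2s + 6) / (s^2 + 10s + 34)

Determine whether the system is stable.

stable

The poles can be read from the denominator factors: s = -5 + 3j, -5 - 3j.
Since all poles lie strictly in the left half-plane, the system is stable.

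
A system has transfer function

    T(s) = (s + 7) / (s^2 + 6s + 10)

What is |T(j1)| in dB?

Substitute s = j1: numerator = 7 + j1, denominator = 9 + j6.
|T(j1)| = |7 + j1| / |9 + j6| = 7.0711 / 10.817 ≈ 0.6537.
In decibels: 20·log₁₀(0.6537) ≈ -3.69 dB.

|T(j1)|_dB ≈ -3.69 dB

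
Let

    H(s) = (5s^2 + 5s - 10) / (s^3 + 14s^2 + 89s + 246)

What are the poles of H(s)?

s = -4 + 5j, -4 - 5j, -6

The poles are the roots of the denominator s^3 + 14s^2 + 89s + 246 = 0.
Trying s = -6: the polynomial evaluates to 0, so (s + 6) is a factor.
Dividing out leaves s^2 + 8s + 41 = 0.
The quadratic formula then gives s = -4 ± 5j.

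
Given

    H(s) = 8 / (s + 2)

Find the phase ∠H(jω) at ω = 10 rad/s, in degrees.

∠H(j10) ≈ -78.69°

At s = j10: numerator = 8, denominator = 2 + j10.
∠H = ∠num − ∠den = 0° − (78.690°) = -78.69°.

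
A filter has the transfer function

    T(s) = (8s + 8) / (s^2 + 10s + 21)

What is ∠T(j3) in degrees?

At s = j3: numerator = 8 + j24, denominator = 12 + j30.
∠T = ∠num − ∠den = 71.565° − (68.199°) = 3.366°.

∠T(j3) ≈ 3.366°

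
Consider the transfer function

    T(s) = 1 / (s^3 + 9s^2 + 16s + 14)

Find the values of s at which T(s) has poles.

The poles are the roots of the denominator s^3 + 9s^2 + 16s + 14 = 0.
Trying s = -7: the polynomial evaluates to 0, so (s + 7) is a factor.
Dividing out leaves s^2 + 2s + 2 = 0.
The quadratic formula then gives s = -1 ± 1j.

s = -1 ± j, -7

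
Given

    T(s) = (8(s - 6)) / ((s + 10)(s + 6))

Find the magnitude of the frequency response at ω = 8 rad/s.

|T(j8)| ≈ 0.6247

Substitute s = j8: numerator = -48 + j64, denominator = -4 + j128.
|T(j8)| = |-48 + j64| / |-4 + j128| = 80 / 128.06 ≈ 0.6247.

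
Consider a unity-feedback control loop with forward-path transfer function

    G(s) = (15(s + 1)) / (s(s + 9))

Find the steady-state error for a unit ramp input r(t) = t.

G(s) has one pole at the origin.
This is a Type 1 system. Kv = lim_{s→0} s·G(s) = 15/9 = 5/3.
e_ss = 1/Kv = 1/(5/3) = 3/5 ≈ 0.6000.

e_ss = 0.6000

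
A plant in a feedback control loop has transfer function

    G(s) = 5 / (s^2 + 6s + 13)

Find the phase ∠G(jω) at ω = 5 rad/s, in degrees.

∠G(j5) ≈ -111.8°

At s = j5: numerator = 5, denominator = -12 + j30.
∠G = ∠num − ∠den = 0° − (111.80°) = -111.8°.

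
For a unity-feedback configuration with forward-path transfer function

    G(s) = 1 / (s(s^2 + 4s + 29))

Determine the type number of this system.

The denominator has 1 factor of s at the origin (free integrator), so this is a Type 1 system.

Type 1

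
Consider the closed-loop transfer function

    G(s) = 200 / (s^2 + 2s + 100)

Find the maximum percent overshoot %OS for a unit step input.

Comparing s^2 + 2s + 100 to s^2 + 2ζωₙs + ωₙ²: ωₙ = 10 rad/s and ζ = 2/(2·10) = 0.1.
%OS = 100·exp(−πζ/√(1−ζ²)) = 100·exp(−π·0.1/√(1−0.1²)) ≈ 72.9%.

%OS ≈ 72.9%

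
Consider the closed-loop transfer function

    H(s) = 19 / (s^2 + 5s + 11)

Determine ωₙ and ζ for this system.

ωₙ ≈ 3.317 rad/s, ζ ≈ 0.7538

Compare the denominator to the standard form s^2 + 2ζωₙs + ωₙ².
ωₙ² = 11, so ωₙ = √11 ≈ 3.317 rad/s.
2ζωₙ = 5, so ζ = 5/(2·√11) ≈ 0.7538.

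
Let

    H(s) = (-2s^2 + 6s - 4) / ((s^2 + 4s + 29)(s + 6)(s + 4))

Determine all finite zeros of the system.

s = 1, 2

Set the numerator to zero: -2s^2 + 6s - 4 = 0, i.e. -2·(s^2 - 3s + 2) = 0.
Factoring: (s - 1)(s - 2) = 0.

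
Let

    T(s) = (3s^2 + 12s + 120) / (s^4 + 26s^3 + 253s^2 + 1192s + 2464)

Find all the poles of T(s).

The poles are the roots of the denominator s^4 + 26s^3 + 253s^2 + 1192s + 2464 = 0.
Trying s = -7: the polynomial evaluates to 0, so (s + 7) is a factor.
Dividing out leaves s^3 + 19s^2 + 120s + 352 = 0.
This factors further as (s + 11)(s^2 + 8s + 32) = 0.

s = -7, -11, -4 + 4j, -4 - 4j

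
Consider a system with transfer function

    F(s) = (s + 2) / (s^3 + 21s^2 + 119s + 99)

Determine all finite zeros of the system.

s = -2

Set the numerator to zero: s + 2 = 0.
So s = -2.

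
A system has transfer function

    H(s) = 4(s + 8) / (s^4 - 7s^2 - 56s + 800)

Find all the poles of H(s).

s = 4 + 3j, 4 - 3j, -4 + 4j, -4 - 4j

The poles are the roots of the denominator s^4 - 7s^2 - 56s + 800 = 0.
No real roots exist; factor into two real quadratics: (s^2 - 8s + 25)(s^2 + 8s + 32) = 0.
Each quadratic gives a conjugate pair via the quadratic formula.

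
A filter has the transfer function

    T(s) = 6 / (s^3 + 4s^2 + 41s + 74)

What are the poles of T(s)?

The poles are the roots of the denominator s^3 + 4s^2 + 41s + 74 = 0.
Trying s = -2: the polynomial evaluates to 0, so (s + 2) is a factor.
Dividing out leaves s^2 + 2s + 37 = 0.
The quadratic formula then gives s = -1 ± 6j.

s = -1 ± 6j, -2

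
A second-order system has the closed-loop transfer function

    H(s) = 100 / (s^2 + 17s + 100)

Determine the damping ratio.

ζ = 0.85

Compare the denominator to the standard form s^2 + 2ζωₙs + ωₙ².
ωₙ² = 100, so ωₙ = 10 rad/s.
2ζωₙ = 17, so ζ = 17/(2·10) = 0.85.
With ζ = 0.85 the response is underdamped.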